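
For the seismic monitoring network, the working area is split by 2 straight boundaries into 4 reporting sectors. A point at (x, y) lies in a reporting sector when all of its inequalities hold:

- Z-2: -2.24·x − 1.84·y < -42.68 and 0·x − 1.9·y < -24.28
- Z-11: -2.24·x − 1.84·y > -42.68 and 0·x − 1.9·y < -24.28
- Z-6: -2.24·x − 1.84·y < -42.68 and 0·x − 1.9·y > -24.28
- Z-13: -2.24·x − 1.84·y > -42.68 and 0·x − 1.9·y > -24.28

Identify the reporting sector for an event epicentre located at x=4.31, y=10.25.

-2.24·4.31 − 1.84·10.25 = -28.514, which is > -42.68
0·4.31 − 1.9·10.25 = -19.475, which is > -24.28
This sign pattern matches Z-13.

Z-13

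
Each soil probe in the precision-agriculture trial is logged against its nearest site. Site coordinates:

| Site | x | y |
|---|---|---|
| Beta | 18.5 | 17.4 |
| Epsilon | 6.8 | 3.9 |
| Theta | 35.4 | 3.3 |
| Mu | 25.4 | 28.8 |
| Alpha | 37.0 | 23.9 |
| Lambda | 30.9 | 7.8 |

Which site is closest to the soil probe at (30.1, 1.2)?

Squared distances to each site:
Beta: 397.000; Epsilon: 550.180; Theta: 32.500; Mu: 783.850; Alpha: 562.900; Lambda: 44.200.
Minimum at Theta.

Theta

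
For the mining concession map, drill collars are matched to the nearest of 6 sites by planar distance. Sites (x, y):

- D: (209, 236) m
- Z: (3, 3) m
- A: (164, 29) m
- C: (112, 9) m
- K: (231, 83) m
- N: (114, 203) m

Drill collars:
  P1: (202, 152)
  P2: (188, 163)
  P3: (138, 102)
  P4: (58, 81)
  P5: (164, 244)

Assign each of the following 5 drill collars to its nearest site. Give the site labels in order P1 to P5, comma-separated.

K, D, A, C, D

P1 → K (d²=5602.00)
P2 → D (d²=5770.00)
P3 → A (d²=6005.00)
P4 → C (d²=8100.00)
P5 → D (d²=2089.00)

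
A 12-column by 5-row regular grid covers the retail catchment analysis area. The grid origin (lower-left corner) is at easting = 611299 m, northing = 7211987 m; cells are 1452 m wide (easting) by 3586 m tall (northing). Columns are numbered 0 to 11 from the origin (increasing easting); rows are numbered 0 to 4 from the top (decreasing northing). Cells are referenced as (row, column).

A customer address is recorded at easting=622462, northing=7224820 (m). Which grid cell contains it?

Column index: ⌊(622462 − 611299) / 1452⌋ = ⌊7.688⌋ = 7
Row offset from origin: ⌊(7224820 − 7211987) / 3586⌋ = ⌊3.579⌋ = 3 → row 1 (counted from top)

(1, 7)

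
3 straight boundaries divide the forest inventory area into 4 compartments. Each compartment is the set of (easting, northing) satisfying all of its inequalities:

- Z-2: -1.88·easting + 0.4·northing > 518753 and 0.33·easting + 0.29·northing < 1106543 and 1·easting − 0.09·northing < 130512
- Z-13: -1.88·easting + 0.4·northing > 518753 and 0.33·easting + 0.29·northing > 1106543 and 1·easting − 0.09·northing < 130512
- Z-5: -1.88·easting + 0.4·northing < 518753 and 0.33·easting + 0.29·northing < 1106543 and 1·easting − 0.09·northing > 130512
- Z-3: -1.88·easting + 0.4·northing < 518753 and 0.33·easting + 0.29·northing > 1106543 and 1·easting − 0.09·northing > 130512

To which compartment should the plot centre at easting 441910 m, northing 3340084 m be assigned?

-1.88·441910 + 0.4·3340084 = 505242.800, which is < 518753
0.33·441910 + 0.29·3340084 = 1114454.660, which is > 1106543
1·441910 − 0.09·3340084 = 141302.440, which is > 130512
This sign pattern matches Z-3.

Z-3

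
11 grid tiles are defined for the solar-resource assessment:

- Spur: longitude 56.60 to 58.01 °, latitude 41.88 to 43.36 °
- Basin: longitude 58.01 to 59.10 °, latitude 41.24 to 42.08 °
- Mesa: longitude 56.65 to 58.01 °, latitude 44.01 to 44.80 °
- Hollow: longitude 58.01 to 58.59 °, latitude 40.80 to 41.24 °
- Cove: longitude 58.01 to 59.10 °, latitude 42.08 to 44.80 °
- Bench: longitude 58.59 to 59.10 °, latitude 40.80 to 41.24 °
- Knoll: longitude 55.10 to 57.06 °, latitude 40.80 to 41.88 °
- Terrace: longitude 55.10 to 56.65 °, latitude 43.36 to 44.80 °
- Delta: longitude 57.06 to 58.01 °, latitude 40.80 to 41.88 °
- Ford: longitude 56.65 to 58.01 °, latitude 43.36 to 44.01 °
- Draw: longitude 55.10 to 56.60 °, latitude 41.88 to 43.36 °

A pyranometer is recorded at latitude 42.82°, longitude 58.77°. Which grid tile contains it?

The point has longitude = 58.77 and latitude = 42.82.
Only Cove satisfies 58.01 ≤ longitude ≤ 59.10 and 42.08 ≤ latitude ≤ 44.80.

Cove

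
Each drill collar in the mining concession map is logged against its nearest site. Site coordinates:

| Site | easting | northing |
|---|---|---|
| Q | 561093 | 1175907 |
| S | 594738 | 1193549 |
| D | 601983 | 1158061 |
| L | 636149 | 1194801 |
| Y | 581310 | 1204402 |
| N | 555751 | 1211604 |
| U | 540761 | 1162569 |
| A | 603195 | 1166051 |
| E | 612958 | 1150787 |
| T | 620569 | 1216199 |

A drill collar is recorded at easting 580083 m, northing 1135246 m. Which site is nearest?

Squared distances to each site:
Q: 2013937021.000; S: 3614008834.000; D: 1000134225.000; L: 6690194381.000; Y: 4784057865.000; N: 6422590388.000; U: 2292766013.000; A: 1483112569.000; E: 1322288306.000; T: 8192504405.000.
Minimum at D.

D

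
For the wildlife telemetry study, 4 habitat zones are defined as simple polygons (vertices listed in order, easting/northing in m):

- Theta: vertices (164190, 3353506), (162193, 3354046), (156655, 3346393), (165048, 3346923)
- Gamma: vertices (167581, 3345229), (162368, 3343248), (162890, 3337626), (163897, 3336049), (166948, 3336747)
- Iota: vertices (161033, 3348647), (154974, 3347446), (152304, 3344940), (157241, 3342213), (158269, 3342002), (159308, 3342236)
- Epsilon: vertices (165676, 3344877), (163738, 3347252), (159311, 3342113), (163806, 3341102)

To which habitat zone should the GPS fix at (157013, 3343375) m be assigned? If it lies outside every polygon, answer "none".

Iota

Cast a ray rightward from (157013, 3343375). For each polygon, the edges (by vertex number in listed order) whose endpoints lie on opposite sides of northing = 3343375, where each meets that height, and whether that is right or left of the point:
Theta: no edge straddles that height → 0 crossings.
Gamma: 1–2 at easting≈162702.2 (right), 5–1 at easting≈167442.6 (right) → 2 crossings.
Iota: 3–4 at easting≈155137.3 (left), 6–1 at easting≈159614.5 (right) → 1 crossing.
Epsilon: 2–3 at easting≈160398.2 (right), 4–1 at easting≈164932.0 (right) → 2 crossings.
Only Iota has an odd count, so the point is inside Iota.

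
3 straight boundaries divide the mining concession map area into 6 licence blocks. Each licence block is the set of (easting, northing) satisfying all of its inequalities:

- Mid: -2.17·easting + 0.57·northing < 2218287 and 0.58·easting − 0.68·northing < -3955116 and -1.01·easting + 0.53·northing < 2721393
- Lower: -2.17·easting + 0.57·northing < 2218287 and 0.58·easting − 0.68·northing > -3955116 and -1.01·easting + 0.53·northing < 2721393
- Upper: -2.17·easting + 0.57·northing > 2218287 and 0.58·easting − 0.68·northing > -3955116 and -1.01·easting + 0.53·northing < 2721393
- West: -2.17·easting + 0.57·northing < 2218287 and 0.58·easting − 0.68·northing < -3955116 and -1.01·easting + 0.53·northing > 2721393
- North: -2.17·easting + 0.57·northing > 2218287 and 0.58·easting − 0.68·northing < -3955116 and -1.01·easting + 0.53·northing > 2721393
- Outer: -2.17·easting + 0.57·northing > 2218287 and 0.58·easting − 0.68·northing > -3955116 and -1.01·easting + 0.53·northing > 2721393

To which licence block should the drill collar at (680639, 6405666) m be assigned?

Mid

-2.17·680639 + 0.57·6405666 = 2174242.990, which is < 2218287
0.58·680639 − 0.68·6405666 = -3961082.260, which is < -3955116
-1.01·680639 + 0.53·6405666 = 2707557.590, which is < 2721393
This sign pattern matches Mid.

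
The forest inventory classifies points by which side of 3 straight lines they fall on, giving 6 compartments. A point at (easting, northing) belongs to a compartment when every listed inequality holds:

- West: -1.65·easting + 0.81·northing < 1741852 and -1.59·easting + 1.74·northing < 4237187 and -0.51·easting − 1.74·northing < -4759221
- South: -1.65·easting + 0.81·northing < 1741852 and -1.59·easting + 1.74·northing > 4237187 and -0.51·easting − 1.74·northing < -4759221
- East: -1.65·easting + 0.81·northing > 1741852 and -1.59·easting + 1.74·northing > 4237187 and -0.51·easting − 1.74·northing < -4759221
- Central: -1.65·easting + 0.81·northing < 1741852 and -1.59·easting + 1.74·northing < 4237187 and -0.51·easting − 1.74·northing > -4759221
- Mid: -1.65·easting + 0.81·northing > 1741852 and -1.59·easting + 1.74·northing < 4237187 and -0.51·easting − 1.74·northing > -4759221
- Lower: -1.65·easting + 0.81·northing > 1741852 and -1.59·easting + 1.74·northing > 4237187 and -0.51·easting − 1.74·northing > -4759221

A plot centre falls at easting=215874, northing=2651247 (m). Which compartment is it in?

-1.65·215874 + 0.81·2651247 = 1791317.970, which is > 1741852
-1.59·215874 + 1.74·2651247 = 4269930.120, which is > 4237187
-0.51·215874 − 1.74·2651247 = -4723265.520, which is > -4759221
This sign pattern matches Lower.

Lower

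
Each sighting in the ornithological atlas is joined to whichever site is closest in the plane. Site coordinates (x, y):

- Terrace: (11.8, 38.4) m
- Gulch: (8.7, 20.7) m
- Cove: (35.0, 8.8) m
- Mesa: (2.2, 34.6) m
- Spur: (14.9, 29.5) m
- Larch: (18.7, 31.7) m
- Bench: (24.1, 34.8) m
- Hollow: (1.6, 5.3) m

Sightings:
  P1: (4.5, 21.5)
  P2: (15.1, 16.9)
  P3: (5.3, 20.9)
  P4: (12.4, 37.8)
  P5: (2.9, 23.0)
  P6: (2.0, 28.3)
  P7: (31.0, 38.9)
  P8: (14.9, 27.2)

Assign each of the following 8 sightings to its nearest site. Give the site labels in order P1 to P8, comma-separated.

Gulch, Gulch, Gulch, Terrace, Gulch, Mesa, Bench, Spur

P1 → Gulch (d²=18.28)
P2 → Gulch (d²=55.40)
P3 → Gulch (d²=11.60)
P4 → Terrace (d²=0.72)
P5 → Gulch (d²=38.93)
P6 → Mesa (d²=39.73)
P7 → Bench (d²=64.42)
P8 → Spur (d²=5.29)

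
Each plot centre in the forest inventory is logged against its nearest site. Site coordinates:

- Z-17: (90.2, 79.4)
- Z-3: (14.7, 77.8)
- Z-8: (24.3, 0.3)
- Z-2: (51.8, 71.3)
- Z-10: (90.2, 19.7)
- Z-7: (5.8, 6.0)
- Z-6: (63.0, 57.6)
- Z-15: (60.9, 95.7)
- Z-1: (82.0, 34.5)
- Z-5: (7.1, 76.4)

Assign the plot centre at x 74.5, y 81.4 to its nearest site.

Z-17

Squared distances to each site:
Z-17: 250.490; Z-3: 3589.000; Z-8: 9097.250; Z-2: 617.300; Z-10: 4053.380; Z-7: 10404.850; Z-6: 698.690; Z-15: 389.450; Z-1: 2255.860; Z-5: 4567.760.
Minimum at Z-17.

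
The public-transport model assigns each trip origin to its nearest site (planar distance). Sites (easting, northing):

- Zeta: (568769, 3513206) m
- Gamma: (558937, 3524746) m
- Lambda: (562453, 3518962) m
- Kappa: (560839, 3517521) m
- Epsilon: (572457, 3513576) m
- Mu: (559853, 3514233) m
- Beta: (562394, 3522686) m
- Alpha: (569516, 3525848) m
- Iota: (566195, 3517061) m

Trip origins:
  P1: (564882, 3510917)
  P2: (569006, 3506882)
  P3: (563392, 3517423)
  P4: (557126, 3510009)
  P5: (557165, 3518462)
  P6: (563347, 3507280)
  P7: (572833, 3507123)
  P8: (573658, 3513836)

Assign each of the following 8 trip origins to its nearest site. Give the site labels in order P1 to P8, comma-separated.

Zeta, Zeta, Lambda, Mu, Kappa, Mu, Epsilon, Epsilon

P1 → Zeta (d²=20348290.00)
P2 → Zeta (d²=40049145.00)
P3 → Lambda (d²=3250242.00)
P4 → Mu (d²=25278705.00)
P5 → Kappa (d²=14383757.00)
P6 → Mu (d²=60552245.00)
P7 → Epsilon (d²=41782585.00)
P8 → Epsilon (d²=1510001.00)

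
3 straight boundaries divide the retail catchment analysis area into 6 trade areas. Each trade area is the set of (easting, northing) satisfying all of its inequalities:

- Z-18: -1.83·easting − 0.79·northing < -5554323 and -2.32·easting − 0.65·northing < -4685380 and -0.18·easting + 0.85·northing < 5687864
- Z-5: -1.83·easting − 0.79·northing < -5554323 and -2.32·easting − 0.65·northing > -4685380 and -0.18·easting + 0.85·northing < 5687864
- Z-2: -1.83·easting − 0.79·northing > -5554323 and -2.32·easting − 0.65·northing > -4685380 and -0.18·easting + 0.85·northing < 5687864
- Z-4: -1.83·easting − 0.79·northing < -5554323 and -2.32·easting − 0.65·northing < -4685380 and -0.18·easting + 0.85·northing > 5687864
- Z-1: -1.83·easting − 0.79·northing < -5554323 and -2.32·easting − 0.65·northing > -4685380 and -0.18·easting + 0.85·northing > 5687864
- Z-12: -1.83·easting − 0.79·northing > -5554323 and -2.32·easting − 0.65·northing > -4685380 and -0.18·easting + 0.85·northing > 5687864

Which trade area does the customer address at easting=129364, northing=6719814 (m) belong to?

Z-12

-1.83·129364 − 0.79·6719814 = -5545389.180, which is > -5554323
-2.32·129364 − 0.65·6719814 = -4668003.580, which is > -4685380
-0.18·129364 + 0.85·6719814 = 5688556.380, which is > 5687864
This sign pattern matches Z-12.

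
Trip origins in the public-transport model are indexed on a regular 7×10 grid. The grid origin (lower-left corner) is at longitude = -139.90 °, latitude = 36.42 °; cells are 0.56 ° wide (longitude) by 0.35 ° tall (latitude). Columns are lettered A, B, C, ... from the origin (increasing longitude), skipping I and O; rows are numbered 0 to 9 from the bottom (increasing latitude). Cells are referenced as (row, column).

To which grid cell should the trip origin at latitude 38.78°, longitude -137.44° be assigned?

Column index: ⌊(-137.44 − -139.90) / 0.56⌋ = ⌊4.393⌋ = 4 → column E
Row offset from origin: ⌊(38.78 − 36.42) / 0.35⌋ = ⌊6.743⌋ = 6 → row 6

(6, E)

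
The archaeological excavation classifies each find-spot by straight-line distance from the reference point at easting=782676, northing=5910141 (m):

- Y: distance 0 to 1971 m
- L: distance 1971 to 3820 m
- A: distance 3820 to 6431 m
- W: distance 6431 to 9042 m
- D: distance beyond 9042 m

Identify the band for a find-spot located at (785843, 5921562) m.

Distance = √((785843−782676)² + (5921562−5910141)²) = √(10029889.000 + 130439241.000) = 11851.967 m.
9042 ≤ 11851.967 < ∞ → D.

D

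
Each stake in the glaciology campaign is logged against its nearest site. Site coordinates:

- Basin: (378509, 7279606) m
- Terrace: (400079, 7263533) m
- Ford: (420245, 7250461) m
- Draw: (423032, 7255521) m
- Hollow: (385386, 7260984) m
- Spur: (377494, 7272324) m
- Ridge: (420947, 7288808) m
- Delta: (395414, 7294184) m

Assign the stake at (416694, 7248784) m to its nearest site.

Ford

Squared distances to each site:
Basin: 2408089909.000; Terrace: 493591226.000; Ford: 15421930.000; Draw: 85557413.000; Hollow: 1129030864.000; Spur: 2090771600.000; Ridge: 1620008585.000; Delta: 2513998400.000.
Minimum at Ford.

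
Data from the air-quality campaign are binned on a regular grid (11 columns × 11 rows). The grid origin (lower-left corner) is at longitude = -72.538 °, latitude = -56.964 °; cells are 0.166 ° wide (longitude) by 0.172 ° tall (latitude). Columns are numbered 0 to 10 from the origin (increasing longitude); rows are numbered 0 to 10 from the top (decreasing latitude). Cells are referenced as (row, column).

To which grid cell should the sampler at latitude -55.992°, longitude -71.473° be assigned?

Column index: ⌊(-71.473 − -72.538) / 0.166⌋ = ⌊6.416⌋ = 6
Row offset from origin: ⌊(-55.992 − -56.964) / 0.172⌋ = ⌊5.651⌋ = 5 → row 5 (counted from top)

(5, 6)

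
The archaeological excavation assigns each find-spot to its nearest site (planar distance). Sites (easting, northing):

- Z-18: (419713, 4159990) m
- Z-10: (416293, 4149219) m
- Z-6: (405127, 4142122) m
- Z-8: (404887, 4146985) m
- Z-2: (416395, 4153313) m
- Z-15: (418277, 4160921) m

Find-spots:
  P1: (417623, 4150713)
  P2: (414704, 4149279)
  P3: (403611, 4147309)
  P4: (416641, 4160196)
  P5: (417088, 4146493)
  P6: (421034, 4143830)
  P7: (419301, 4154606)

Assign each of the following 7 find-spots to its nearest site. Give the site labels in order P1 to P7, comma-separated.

P1 → Z-10 (d²=4000936.00)
P2 → Z-10 (d²=2528521.00)
P3 → Z-8 (d²=1733152.00)
P4 → Z-15 (d²=3202121.00)
P5 → Z-10 (d²=8063101.00)
P6 → Z-10 (d²=51518402.00)
P7 → Z-2 (d²=10116685.00)

Z-10, Z-10, Z-8, Z-15, Z-10, Z-10, Z-2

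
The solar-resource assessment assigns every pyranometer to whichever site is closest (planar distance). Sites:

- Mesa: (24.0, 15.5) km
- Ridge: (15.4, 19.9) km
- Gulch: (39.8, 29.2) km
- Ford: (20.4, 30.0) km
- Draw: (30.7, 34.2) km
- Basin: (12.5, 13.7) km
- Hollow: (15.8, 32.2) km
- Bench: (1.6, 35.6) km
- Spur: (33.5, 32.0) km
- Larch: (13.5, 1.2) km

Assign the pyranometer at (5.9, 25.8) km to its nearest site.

Bench

Squared distances to each site:
Mesa: 433.700; Ridge: 125.060; Gulch: 1160.770; Ford: 227.890; Draw: 685.600; Basin: 189.970; Hollow: 138.970; Bench: 114.530; Spur: 800.200; Larch: 662.920.
Minimum at Bench.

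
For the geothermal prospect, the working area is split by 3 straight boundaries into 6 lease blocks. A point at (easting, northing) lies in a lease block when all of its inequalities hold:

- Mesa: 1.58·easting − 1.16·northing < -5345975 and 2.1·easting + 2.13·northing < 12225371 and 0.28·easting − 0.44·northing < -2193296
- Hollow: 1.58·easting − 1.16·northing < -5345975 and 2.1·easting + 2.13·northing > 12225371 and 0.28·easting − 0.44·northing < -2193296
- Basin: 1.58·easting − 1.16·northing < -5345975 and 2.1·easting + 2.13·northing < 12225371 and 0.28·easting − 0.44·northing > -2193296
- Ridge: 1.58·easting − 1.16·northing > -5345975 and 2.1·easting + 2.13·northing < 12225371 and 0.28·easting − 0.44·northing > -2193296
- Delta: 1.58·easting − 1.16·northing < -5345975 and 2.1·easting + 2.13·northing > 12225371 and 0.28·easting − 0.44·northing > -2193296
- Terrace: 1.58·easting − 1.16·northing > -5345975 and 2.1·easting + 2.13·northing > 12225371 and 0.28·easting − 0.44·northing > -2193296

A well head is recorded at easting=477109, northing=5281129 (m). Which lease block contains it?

1.58·477109 − 1.16·5281129 = -5372277.420, which is < -5345975
2.1·477109 + 2.13·5281129 = 12250733.670, which is > 12225371
0.28·477109 − 0.44·5281129 = -2190106.240, which is > -2193296
This sign pattern matches Delta.

Delta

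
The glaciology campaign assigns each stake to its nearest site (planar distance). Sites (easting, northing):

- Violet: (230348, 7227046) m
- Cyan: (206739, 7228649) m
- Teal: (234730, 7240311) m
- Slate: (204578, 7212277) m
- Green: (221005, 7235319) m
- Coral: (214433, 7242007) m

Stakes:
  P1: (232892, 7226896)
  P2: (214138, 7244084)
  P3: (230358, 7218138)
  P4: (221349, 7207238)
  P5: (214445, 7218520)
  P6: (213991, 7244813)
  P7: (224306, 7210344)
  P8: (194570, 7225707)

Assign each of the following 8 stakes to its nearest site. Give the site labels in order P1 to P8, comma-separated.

Violet, Coral, Violet, Slate, Slate, Coral, Violet, Cyan

P1 → Violet (d²=6494436.00)
P2 → Coral (d²=4400954.00)
P3 → Violet (d²=79352564.00)
P4 → Slate (d²=306657962.00)
P5 → Slate (d²=136332738.00)
P6 → Coral (d²=8069000.00)
P7 → Violet (d²=315462568.00)
P8 → Cyan (d²=156739925.00)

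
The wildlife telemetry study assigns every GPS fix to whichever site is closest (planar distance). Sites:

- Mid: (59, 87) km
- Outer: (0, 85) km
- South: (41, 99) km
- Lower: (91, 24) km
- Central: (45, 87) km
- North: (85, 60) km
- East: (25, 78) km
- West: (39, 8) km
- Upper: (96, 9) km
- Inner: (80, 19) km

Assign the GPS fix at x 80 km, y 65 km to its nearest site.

Squared distances to each site:
Mid: 925.000; Outer: 6800.000; South: 2677.000; Lower: 1802.000; Central: 1709.000; North: 50.000; East: 3194.000; West: 4930.000; Upper: 3392.000; Inner: 2116.000.
Minimum at North.

North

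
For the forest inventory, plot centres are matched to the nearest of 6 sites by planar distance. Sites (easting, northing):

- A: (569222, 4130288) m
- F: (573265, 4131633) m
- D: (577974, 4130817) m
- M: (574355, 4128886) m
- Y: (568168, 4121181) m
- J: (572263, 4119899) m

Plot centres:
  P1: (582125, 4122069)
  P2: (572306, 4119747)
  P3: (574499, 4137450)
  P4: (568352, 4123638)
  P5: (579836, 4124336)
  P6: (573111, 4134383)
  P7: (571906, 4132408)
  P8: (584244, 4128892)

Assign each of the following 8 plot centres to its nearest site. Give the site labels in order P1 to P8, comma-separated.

P1 → D (d²=93758305.00)
P2 → J (d²=24953.00)
P3 → F (d²=35360245.00)
P4 → Y (d²=6070705.00)
P5 → D (d²=45470405.00)
P6 → F (d²=7586216.00)
P7 → F (d²=2447506.00)
P8 → D (d²=43018525.00)

D, J, F, Y, D, F, F, D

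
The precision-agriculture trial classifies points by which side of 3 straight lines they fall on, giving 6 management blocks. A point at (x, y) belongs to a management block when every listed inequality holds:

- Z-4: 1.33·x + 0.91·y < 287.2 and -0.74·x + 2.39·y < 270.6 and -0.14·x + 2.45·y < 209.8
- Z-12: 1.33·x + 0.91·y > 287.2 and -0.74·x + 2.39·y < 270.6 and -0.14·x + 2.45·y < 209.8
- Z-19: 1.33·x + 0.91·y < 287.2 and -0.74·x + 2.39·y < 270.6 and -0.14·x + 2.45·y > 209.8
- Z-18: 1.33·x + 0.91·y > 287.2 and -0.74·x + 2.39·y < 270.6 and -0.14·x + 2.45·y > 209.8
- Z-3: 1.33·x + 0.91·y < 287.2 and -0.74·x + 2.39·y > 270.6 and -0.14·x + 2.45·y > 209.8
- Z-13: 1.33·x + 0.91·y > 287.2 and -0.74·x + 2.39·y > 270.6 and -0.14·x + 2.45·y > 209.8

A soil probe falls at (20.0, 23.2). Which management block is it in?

Z-4

1.33·20.0 + 0.91·23.2 = 47.712, which is < 287.2
-0.74·20.0 + 2.39·23.2 = 40.648, which is < 270.6
-0.14·20.0 + 2.45·23.2 = 54.040, which is < 209.8
This sign pattern matches Z-4.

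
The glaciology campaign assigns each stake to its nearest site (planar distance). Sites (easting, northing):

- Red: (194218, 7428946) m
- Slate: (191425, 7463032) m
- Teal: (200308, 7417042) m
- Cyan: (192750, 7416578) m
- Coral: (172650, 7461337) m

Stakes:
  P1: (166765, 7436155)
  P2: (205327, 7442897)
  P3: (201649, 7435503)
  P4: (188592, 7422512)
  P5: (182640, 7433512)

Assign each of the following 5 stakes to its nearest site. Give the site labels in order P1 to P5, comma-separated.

P1 → Coral (d²=668766349.00)
P2 → Red (d²=318040282.00)
P3 → Red (d²=98214010.00)
P4 → Cyan (d²=52501320.00)
P5 → Red (d²=154898440.00)

Coral, Red, Red, Cyan, Red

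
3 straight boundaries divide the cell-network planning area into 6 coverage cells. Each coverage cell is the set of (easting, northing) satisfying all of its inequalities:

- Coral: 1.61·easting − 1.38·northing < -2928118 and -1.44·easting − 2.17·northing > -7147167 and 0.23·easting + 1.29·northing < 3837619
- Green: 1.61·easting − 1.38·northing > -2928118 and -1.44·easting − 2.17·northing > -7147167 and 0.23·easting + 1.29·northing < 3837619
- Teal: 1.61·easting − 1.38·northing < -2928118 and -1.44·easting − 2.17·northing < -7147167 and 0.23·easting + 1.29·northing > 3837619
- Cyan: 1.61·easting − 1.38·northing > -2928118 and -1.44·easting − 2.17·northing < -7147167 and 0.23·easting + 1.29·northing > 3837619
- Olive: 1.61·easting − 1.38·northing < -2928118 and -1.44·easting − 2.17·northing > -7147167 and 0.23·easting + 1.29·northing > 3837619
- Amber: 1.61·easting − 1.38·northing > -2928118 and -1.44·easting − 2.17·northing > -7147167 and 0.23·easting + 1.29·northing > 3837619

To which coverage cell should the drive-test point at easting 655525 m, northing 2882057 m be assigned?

Cyan

1.61·655525 − 1.38·2882057 = -2921843.410, which is > -2928118
-1.44·655525 − 2.17·2882057 = -7198019.690, which is < -7147167
0.23·655525 + 1.29·2882057 = 3868624.280, which is > 3837619
This sign pattern matches Cyan.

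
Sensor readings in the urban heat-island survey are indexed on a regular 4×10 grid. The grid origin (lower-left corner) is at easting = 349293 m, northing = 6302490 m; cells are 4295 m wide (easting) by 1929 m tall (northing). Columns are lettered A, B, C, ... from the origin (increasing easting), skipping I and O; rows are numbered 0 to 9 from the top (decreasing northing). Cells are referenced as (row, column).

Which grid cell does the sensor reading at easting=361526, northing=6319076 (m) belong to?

(1, C)

Column index: ⌊(361526 − 349293) / 4295⌋ = ⌊2.848⌋ = 2 → column C
Row offset from origin: ⌊(6319076 − 6302490) / 1929⌋ = ⌊8.598⌋ = 8 → row 1 (counted from top)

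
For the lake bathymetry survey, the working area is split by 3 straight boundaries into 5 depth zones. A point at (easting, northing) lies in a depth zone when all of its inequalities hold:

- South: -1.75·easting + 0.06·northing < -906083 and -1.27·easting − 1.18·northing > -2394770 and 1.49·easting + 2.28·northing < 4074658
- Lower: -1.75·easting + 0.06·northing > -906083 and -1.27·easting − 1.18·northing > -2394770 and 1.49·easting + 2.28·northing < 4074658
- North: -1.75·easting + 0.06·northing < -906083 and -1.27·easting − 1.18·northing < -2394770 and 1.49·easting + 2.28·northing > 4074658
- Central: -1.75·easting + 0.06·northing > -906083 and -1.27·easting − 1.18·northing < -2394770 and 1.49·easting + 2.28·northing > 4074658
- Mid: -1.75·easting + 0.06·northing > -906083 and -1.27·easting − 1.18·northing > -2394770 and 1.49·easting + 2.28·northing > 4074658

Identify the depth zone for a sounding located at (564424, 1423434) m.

Central

-1.75·564424 + 0.06·1423434 = -902335.960, which is > -906083
-1.27·564424 − 1.18·1423434 = -2396470.600, which is < -2394770
1.49·564424 + 2.28·1423434 = 4086421.280, which is > 4074658
This sign pattern matches Central.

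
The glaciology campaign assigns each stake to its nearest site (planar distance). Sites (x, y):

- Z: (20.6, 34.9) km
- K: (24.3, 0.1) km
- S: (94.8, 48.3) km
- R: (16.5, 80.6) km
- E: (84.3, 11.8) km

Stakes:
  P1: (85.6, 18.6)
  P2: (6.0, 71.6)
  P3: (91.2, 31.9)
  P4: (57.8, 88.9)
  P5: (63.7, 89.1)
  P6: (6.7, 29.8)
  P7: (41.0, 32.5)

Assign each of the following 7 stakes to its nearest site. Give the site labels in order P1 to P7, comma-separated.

E, R, S, R, R, Z, Z

P1 → E (d²=47.93)
P2 → R (d²=191.25)
P3 → S (d²=281.92)
P4 → R (d²=1774.58)
P5 → R (d²=2300.09)
P6 → Z (d²=219.22)
P7 → Z (d²=421.92)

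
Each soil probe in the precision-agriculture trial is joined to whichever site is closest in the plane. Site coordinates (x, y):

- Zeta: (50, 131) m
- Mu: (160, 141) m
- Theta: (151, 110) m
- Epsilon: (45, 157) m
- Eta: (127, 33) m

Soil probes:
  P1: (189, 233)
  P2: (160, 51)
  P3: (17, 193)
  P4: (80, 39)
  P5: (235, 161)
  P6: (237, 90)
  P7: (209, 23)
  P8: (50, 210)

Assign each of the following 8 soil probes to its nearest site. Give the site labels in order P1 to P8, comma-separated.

P1 → Mu (d²=9305.00)
P2 → Eta (d²=1413.00)
P3 → Epsilon (d²=2080.00)
P4 → Eta (d²=2245.00)
P5 → Mu (d²=6025.00)
P6 → Theta (d²=7796.00)
P7 → Eta (d²=6824.00)
P8 → Epsilon (d²=2834.00)

Mu, Eta, Epsilon, Eta, Mu, Theta, Eta, Epsilon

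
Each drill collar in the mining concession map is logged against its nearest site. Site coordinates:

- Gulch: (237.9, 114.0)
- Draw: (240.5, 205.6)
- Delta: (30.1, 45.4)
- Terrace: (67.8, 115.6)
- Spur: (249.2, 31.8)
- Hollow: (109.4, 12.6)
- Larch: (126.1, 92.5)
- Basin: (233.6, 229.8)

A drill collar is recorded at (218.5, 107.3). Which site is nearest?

Gulch

Squared distances to each site:
Gulch: 421.250; Draw: 10146.890; Delta: 39326.170; Terrace: 22779.380; Spur: 6642.740; Hollow: 20870.900; Larch: 8756.800; Basin: 15234.260.
Minimum at Gulch.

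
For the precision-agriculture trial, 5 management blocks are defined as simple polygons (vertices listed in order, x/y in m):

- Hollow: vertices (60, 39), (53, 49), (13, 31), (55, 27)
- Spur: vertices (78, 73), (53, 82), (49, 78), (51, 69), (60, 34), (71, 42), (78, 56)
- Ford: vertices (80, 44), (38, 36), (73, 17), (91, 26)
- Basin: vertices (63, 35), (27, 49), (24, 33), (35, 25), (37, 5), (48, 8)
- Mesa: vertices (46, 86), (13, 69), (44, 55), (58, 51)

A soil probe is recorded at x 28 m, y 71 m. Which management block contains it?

Mesa

Cast a ray rightward from (28, 71). For each polygon, the edges (by vertex number in listed order) whose endpoints lie on opposite sides of y = 71, where each meets that height, and whether that is right or left of the point:
Hollow: no edge straddles that height → 0 crossings.
Spur: 3–4 at x≈50.6 (right), 7–1 at x≈78.0 (right) → 2 crossings.
Ford: no edge straddles that height → 0 crossings.
Basin: no edge straddles that height → 0 crossings.
Mesa: 1–2 at x≈16.9 (left), 4–1 at x≈51.1 (right) → 1 crossing.
Only Mesa has an odd count, so the point is inside Mesa.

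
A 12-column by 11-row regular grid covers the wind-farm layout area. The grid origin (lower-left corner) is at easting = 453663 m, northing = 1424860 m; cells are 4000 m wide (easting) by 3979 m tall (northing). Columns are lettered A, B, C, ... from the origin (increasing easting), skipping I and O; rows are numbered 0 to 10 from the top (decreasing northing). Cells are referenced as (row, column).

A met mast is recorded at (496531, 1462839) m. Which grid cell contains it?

Column index: ⌊(496531 − 453663) / 4000⌋ = ⌊10.717⌋ = 10 → column L
Row offset from origin: ⌊(1462839 − 1424860) / 3979⌋ = ⌊9.545⌋ = 9 → row 1 (counted from top)

(1, L)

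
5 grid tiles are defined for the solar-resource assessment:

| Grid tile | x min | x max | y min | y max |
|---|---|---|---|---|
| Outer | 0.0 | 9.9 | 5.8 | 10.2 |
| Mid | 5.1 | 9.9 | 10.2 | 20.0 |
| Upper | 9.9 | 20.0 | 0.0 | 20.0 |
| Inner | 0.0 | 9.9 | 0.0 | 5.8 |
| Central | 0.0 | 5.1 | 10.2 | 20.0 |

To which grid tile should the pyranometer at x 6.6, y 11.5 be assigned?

Mid

The point has x = 6.6 and y = 11.5.
Only Mid satisfies 5.1 ≤ x ≤ 9.9 and 10.2 ≤ y ≤ 20.0.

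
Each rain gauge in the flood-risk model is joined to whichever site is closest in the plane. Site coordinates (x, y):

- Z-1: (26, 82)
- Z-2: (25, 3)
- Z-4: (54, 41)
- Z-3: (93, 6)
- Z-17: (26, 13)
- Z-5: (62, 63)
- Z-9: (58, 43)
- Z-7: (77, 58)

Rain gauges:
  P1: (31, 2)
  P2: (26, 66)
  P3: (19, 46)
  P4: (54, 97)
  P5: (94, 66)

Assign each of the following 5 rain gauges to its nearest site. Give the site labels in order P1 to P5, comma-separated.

P1 → Z-2 (d²=37.00)
P2 → Z-1 (d²=256.00)
P3 → Z-17 (d²=1138.00)
P4 → Z-1 (d²=1009.00)
P5 → Z-7 (d²=353.00)

Z-2, Z-1, Z-17, Z-1, Z-7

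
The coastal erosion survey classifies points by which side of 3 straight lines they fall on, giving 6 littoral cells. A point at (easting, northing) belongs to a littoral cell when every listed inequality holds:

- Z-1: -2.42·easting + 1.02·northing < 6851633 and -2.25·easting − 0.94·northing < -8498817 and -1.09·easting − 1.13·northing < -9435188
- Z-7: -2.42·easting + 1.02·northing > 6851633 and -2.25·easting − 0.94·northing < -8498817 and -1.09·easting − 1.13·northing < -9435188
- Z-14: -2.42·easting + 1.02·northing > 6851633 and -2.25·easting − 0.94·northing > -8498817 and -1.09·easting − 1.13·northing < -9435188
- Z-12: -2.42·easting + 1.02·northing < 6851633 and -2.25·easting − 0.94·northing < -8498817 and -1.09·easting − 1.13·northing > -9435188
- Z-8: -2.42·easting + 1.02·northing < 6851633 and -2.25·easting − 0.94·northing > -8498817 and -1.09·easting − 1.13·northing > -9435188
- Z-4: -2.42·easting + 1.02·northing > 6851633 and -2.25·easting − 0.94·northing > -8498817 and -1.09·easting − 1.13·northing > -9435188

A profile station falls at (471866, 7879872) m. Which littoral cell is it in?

-2.42·471866 + 1.02·7879872 = 6895553.720, which is > 6851633
-2.25·471866 − 0.94·7879872 = -8468778.180, which is > -8498817
-1.09·471866 − 1.13·7879872 = -9418589.300, which is > -9435188
This sign pattern matches Z-4.

Z-4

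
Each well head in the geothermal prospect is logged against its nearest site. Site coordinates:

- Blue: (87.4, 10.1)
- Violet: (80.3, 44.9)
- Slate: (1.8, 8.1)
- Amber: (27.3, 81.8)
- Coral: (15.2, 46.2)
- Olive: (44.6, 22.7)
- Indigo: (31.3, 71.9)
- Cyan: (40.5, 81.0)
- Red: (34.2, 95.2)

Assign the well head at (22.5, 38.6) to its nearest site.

Squared distances to each site:
Blue: 5024.260; Violet: 3380.530; Slate: 1358.740; Amber: 1889.280; Coral: 111.050; Olive: 741.220; Indigo: 1186.330; Cyan: 2121.760; Red: 3340.450.
Minimum at Coral.

Coral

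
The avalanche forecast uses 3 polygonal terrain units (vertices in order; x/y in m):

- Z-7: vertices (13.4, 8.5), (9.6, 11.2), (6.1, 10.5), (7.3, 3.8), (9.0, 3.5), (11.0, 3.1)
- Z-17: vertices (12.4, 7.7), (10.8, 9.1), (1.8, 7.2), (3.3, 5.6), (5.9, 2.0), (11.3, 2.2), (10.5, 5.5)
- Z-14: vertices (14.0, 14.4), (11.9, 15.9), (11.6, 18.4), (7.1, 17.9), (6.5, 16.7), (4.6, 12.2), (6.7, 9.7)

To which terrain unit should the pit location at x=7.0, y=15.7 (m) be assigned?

Z-14

Cast a ray rightward from (7.0, 15.7). For each polygon, the edges (by vertex number in listed order) whose endpoints lie on opposite sides of y = 15.7, where each meets that height, and whether that is right or left of the point:
Z-7: no edge straddles that height → 0 crossings.
Z-17: no edge straddles that height → 0 crossings.
Z-14: 1–2 at x≈12.18 (right), 5–6 at x≈6.08 (left) → 1 crossing.
Only Z-14 has an odd count, so the point is inside Z-14.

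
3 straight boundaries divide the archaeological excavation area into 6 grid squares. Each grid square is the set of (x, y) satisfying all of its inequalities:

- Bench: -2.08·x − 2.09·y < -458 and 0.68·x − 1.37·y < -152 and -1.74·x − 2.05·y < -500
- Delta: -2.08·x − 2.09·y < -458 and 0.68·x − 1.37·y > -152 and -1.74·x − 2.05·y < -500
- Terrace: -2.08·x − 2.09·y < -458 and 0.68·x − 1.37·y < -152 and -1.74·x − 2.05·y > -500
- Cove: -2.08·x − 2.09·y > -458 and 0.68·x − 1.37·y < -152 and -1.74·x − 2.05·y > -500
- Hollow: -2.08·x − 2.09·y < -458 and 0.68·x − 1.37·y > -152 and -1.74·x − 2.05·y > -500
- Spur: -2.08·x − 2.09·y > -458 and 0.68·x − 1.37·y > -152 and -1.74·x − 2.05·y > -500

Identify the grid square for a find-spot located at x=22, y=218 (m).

Terrace

-2.08·22 − 2.09·218 = -501.380, which is < -458
0.68·22 − 1.37·218 = -283.700, which is < -152
-1.74·22 − 2.05·218 = -485.180, which is > -500
This sign pattern matches Terrace.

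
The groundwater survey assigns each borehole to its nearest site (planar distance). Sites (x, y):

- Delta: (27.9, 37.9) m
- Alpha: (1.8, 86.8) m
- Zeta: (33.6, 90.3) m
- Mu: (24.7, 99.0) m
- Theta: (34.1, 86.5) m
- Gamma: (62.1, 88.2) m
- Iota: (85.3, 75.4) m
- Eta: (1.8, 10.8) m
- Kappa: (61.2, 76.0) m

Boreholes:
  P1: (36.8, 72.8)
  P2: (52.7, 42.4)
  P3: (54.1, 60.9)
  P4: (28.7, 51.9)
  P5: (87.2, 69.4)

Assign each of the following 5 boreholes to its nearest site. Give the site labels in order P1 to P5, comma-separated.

Theta, Delta, Kappa, Delta, Iota

P1 → Theta (d²=194.98)
P2 → Delta (d²=635.29)
P3 → Kappa (d²=278.42)
P4 → Delta (d²=196.64)
P5 → Iota (d²=39.61)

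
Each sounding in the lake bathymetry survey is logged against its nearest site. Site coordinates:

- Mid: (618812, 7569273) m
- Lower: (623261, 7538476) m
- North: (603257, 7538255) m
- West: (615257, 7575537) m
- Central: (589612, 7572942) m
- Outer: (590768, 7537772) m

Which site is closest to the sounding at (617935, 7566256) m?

Squared distances to each site:
Mid: 9871418.000; Lower: 800094676.000; North: 999499685.000; West: 93308645.000; Central: 846894925.000; Outer: 1549384145.000.
Minimum at Mid.

Mid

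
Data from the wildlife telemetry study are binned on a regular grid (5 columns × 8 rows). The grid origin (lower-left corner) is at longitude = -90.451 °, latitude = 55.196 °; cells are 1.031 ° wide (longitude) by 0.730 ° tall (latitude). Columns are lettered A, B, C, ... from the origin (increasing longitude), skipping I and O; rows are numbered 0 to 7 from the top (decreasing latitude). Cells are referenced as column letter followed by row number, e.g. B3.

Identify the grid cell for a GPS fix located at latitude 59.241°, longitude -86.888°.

D2

Column index: ⌊(-86.888 − -90.451) / 1.031⌋ = ⌊3.456⌋ = 3 → column D
Row offset from origin: ⌊(59.241 − 55.196) / 0.730⌋ = ⌊5.541⌋ = 5 → row 2 (counted from top)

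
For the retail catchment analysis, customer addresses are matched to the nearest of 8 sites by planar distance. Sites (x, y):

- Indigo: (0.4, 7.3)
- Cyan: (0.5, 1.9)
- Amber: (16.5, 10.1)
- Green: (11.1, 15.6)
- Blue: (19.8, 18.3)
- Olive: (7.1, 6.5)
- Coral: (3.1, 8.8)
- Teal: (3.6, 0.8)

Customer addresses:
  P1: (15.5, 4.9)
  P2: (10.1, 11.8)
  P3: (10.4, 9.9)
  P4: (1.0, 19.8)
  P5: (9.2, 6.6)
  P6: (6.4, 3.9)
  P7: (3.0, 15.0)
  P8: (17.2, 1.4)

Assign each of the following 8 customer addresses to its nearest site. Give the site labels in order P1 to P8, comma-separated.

P1 → Amber (d²=28.04)
P2 → Green (d²=15.44)
P3 → Olive (d²=22.45)
P4 → Green (d²=119.65)
P5 → Olive (d²=4.42)
P6 → Olive (d²=7.25)
P7 → Coral (d²=38.45)
P8 → Amber (d²=76.18)

Amber, Green, Olive, Green, Olive, Olive, Coral, Amber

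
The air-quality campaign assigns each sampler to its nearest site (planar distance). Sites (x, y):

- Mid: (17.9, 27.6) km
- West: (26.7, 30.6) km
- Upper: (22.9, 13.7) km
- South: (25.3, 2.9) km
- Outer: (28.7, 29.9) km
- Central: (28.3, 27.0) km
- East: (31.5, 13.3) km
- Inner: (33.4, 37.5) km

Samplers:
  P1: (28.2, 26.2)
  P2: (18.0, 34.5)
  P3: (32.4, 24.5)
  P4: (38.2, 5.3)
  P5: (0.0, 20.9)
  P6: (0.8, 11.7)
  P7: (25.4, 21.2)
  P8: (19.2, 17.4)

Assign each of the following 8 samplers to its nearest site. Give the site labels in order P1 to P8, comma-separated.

P1 → Central (d²=0.65)
P2 → Mid (d²=47.62)
P3 → Central (d²=23.06)
P4 → East (d²=108.89)
P5 → Mid (d²=365.30)
P6 → Upper (d²=492.41)
P7 → Central (d²=42.05)
P8 → Upper (d²=27.38)

Central, Mid, Central, East, Mid, Upper, Central, Upper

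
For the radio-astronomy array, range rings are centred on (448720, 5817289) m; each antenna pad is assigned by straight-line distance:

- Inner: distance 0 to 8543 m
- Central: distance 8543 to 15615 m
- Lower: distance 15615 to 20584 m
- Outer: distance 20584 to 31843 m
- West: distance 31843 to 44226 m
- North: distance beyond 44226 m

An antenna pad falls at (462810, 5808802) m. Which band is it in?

Distance = √((462810−448720)² + (5808802−5817289)²) = √(198528100.000 + 72029169.000) = 16448.625 m.
15615 ≤ 16448.625 < 20584 → Lower.

Lower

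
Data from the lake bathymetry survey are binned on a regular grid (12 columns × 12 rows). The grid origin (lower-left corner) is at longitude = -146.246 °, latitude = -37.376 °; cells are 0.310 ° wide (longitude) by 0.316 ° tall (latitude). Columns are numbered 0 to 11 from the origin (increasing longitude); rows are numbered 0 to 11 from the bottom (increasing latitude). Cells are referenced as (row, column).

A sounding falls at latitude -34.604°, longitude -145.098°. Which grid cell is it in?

Column index: ⌊(-145.098 − -146.246) / 0.310⌋ = ⌊3.703⌋ = 3
Row offset from origin: ⌊(-34.604 − -37.376) / 0.316⌋ = ⌊8.772⌋ = 8 → row 8

(8, 3)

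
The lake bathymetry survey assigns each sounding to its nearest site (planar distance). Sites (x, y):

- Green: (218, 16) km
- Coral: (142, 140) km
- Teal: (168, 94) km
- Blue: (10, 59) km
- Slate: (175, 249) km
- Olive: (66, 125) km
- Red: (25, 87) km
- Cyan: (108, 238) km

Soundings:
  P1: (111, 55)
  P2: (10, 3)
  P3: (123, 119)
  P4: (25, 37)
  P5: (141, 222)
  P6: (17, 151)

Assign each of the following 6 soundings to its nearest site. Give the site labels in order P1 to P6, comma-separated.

Teal, Blue, Coral, Blue, Cyan, Olive

P1 → Teal (d²=4770.00)
P2 → Blue (d²=3136.00)
P3 → Coral (d²=802.00)
P4 → Blue (d²=709.00)
P5 → Cyan (d²=1345.00)
P6 → Olive (d²=3077.00)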